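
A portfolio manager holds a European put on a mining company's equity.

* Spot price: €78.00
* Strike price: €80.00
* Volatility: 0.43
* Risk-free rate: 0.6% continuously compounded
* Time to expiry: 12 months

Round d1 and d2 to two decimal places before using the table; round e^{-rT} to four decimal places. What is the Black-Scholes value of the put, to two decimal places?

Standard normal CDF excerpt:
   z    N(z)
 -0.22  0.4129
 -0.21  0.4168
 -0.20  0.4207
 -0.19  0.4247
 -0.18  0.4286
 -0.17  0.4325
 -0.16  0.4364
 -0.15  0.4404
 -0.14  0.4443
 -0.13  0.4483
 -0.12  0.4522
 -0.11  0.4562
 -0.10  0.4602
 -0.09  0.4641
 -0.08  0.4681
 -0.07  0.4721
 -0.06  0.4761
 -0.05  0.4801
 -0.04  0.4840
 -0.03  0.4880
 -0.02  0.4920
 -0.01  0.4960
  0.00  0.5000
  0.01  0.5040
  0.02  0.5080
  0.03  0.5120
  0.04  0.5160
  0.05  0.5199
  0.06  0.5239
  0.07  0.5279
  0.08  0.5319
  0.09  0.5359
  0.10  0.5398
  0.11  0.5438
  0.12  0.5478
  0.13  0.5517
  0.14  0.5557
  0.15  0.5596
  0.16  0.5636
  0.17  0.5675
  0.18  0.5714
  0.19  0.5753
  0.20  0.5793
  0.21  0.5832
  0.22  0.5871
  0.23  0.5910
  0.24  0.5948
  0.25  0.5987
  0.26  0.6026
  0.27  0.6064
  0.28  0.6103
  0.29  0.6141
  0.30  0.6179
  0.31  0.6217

€14.18

σ√T = 0.43·√1 = 0.4300
ln(S/K) + (r + σ²/2)T = ln(78/80) + (0.006 + 0.43²/2)·1 = -0.0253 + 0.0984 = 0.0731
d₁ = 0.0731 / 0.4300 = 0.1701 ≈ 0.17
d₂ = d₁ − σ√T = 0.1701 − 0.4300 = -0.2599 ≈ -0.26
exp(−rT) = exp(−0.006·1) = 0.9940
N(−d₂) = N(0.26) = 0.6026;  N(−d₁) = N(-0.17) = 0.4325
P = 80·0.9940·0.6026 − 78·0.4325 = 47.9188 − 33.7350 = 14.1838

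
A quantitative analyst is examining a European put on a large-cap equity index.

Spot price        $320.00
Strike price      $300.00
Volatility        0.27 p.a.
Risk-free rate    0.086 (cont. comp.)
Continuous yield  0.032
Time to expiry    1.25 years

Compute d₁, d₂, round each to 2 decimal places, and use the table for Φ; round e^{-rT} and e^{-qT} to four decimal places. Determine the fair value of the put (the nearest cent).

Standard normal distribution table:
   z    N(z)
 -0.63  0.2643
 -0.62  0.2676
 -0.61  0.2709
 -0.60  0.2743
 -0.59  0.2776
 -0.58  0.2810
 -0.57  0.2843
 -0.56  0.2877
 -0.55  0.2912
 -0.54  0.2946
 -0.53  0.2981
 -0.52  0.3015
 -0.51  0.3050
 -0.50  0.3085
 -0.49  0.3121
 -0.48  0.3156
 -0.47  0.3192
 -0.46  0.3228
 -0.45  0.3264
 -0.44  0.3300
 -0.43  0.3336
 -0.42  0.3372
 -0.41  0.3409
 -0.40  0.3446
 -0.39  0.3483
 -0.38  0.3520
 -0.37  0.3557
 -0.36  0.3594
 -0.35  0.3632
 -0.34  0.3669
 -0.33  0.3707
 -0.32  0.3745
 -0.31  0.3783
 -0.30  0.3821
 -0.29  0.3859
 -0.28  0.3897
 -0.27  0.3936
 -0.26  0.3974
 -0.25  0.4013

σ√T = 0.27·√1.25 = 0.3019
d₁ = [ln(320/300) + (0.086 − 0.032 + 0.27²/2)·1.25] / 0.3019 = [0.0645 + 0.1131] / 0.3019 = 0.5883 → 0.59
d₂ = d₁ − σ√T = 0.5883 − 0.3019 = 0.2865 → 0.29
e^(−qT) = e^(−0.032·1.25) = 0.9608;  e^(−rT) = e^(−0.086·1.25) = 0.8981
P = 300·0.8981·N(-0.29) − 320·0.9608·N(-0.59) = 300·0.8981·0.3859 − 320·0.9608·0.2776 = 103.9730 − 85.3498 = 18.6233

$18.62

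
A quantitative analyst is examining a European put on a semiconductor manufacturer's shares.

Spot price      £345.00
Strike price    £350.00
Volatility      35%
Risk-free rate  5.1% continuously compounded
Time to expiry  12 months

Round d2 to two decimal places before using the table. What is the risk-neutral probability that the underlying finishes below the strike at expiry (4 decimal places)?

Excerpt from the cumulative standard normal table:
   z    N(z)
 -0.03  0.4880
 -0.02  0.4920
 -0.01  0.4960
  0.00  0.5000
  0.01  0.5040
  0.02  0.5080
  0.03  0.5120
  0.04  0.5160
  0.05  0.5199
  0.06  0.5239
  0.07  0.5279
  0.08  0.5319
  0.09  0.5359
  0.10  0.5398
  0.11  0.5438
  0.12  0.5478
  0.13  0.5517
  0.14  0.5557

T = 1;  σ√T = 0.3500
d₁ = [ln(345/350) + (0.051 + ½·0.35²)·1] / (σ√T) = (-0.0144 + 0.1122) / 0.3500 = 0.2796 ≈ 0.28
d₂ = 0.2796 − 0.3500 = -0.0704 ≈ -0.07
Risk-neutral Pr[S_T < K] = N(−d₂) = N(0.07) = 0.5279

0.5279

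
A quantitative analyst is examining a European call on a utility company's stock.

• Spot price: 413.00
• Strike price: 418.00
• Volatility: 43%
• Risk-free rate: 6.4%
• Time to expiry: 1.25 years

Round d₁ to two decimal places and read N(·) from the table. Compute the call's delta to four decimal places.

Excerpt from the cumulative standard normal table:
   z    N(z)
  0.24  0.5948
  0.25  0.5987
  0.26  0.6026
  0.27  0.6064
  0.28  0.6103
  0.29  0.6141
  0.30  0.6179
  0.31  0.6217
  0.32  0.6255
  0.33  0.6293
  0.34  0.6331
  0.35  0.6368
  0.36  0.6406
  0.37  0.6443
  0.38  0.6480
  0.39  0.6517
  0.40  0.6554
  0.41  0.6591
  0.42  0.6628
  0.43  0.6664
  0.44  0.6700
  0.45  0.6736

0.6480

σ√T = 0.43 × 1.1180 = 0.4808
d₁ = [ln(413/418) + (0.064 + ½·0.43²)·1.25] / (σ√T) = (-0.0120 + 0.1956) / 0.4808 = 0.3818 → 0.38
N(d₁) = N(0.38) = 0.6480
Δ_call = N(d₁) = 0.6480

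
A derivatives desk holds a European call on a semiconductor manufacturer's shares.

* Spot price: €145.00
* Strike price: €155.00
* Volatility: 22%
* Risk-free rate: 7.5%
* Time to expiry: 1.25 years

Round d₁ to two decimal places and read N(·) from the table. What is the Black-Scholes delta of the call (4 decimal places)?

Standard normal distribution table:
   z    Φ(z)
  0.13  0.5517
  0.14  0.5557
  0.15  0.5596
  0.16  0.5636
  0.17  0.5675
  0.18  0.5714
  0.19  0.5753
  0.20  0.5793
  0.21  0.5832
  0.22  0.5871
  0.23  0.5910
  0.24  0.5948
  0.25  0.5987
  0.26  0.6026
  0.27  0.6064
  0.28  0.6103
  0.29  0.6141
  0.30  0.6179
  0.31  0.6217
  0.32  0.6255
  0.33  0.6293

0.5910

σ√T = 0.22·√1.25 = 0.2460
ln(S/K) + (r + σ²/2)T = ln(145/155) + (0.075 + 0.22²/2)·1.25 = -0.0667 + 0.1240 = 0.0573
d₁ = 0.0573 / 0.2460 = 0.2330 ≈ 0.23
N(d₁) = N(0.23) = 0.5910
Δ_call = N(d₁) = 0.5910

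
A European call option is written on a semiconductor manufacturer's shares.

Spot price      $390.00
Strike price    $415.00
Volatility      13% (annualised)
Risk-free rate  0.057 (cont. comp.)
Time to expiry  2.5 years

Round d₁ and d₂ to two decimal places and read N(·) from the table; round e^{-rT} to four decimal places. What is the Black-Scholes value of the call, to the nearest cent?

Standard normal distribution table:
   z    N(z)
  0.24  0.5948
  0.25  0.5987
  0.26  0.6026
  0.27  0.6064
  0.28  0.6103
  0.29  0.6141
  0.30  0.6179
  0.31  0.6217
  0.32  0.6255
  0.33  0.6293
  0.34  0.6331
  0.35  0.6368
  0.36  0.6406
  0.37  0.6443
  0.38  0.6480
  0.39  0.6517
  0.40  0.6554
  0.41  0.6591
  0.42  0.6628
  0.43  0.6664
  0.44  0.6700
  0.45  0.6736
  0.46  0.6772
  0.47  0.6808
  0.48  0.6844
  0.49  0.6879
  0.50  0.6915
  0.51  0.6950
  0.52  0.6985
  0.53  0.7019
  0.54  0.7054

$47.27

T = 2.5;  σ√T = 0.2055
d₁ = [ln(390/415) + (0.057 + 0.13²/2)·2.5] / 0.2055 = [-0.0621 + 0.1636] / 0.2055 = 0.4938 → 0.49
d₂ = d₁ − σ√T = 0.4938 − 0.2055 = 0.2882 → 0.29
exp(−rT) = exp(−0.057·2.5) = 0.8672
C = 390·N(0.49) − 415·0.8672·N(0.29) = 390·0.6879 − 415·0.8672·0.6141 = 268.2810 − 221.0072 = 47.2738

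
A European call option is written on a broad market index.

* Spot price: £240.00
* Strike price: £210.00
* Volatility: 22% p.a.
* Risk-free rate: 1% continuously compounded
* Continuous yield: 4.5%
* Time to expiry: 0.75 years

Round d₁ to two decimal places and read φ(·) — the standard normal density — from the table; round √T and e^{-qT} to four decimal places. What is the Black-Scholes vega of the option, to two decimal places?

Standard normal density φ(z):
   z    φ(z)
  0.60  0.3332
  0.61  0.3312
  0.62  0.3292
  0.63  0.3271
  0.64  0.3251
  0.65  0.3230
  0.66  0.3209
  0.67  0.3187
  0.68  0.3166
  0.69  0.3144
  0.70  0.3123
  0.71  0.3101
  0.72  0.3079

64.48

σ√T = 0.22 × 0.8660 = 0.1905
d₁ = [ln(240/210) + (0.01 − 0.045 + ½·0.22²)·0.75] / (σ√T) = (0.1335 − 0.0081) / 0.1905 = 0.6583 ≈ 0.66
√T = √0.75 = 0.8660
φ(d₁) = φ(0.66) = 0.3209
exp(−qT) = exp(−0.045·0.75) = 0.9668
vega = S·exp(−qT)·φ(d₁)·√T = 240·0.9668·0.3209·0.8660 = 64.4816
(The put has the same vega.)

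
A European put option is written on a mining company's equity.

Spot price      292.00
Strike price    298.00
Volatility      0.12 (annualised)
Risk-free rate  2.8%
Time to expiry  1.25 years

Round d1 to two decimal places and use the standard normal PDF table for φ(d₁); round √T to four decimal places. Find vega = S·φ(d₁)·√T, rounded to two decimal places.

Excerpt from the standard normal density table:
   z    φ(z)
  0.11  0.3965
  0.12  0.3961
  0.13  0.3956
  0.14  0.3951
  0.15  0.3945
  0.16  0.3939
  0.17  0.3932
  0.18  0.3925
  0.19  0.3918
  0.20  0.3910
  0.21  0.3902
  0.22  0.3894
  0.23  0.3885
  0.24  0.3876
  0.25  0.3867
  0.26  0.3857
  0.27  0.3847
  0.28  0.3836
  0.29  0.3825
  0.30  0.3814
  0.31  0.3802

T = 1.25;  σ√T = 0.1342
d₁ = [ln(292/298) + (0.028 + 0.12²/2)·1.25] / 0.1342 = [-0.0203 + 0.0440] / 0.1342 = 0.1764 ≈ 0.18
√T = √1.25 = 1.1180
φ(d₁) = φ(0.18) = 0.3925
vega = S·φ(d₁)·√T = 292·0.3925·1.1180 = 128.1340
(Vega is the same for a European call and put with the same parameters.)

128.13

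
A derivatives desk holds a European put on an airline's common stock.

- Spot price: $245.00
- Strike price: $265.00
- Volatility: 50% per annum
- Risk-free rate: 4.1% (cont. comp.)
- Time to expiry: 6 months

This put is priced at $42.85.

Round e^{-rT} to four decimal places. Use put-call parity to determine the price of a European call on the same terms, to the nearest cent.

exp(−rT) = exp(−0.041·0.5) = 0.9797
Put-call parity: C − P = S − K·e^(−rT) = 245 − 265·0.9797 = 245 − 259.6205 = -14.6205
C = P + (C − P) = 42.85 + (-14.6205) = 28.2295

$28.23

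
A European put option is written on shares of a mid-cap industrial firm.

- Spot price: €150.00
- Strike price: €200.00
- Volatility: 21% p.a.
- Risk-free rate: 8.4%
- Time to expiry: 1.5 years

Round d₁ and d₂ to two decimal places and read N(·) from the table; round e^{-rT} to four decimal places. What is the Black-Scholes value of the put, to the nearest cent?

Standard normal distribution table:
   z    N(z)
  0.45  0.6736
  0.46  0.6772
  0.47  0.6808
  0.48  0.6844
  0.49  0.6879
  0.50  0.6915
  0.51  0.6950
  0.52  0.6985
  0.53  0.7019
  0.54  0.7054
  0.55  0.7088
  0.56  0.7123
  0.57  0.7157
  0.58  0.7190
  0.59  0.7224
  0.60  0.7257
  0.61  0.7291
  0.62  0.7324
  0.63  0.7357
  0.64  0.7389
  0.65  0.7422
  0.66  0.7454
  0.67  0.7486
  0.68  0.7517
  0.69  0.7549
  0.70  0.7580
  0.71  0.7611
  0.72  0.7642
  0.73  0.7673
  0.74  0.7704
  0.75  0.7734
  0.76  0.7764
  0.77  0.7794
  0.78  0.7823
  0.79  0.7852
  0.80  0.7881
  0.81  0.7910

T = 1.5;  σ√T = 0.2572
ln(S/K) + (r + σ²/2)T = ln(150/200) + (0.084 + 0.21²/2)·1.5 = -0.2877 + 0.1591 = -0.1286
d₁ = -0.1286 / 0.2572 = -0.5000 which rounds to -0.50
d₂ = d₁ − σ√T = -0.5000 − 0.2572 = -0.7572 which rounds to -0.76
exp(−rT) = exp(−0.084·1.5) = 0.8816
P = 200·0.8816·N(0.76) − 150·N(0.50) = 200·0.8816·0.7764 − 150·0.6915 = 136.8948 − 103.7250 = 33.1698

€33.17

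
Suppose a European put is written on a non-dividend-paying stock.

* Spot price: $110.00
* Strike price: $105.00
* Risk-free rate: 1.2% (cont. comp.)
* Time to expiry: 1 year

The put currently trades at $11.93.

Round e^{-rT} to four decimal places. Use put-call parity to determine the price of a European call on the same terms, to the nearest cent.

$18.18

exp(−rT) = exp(−0.012·1) = 0.9881
Put-call parity: C − P = S − K·e^(−rT) = 110 − 105·0.9881 = 110 − 103.7505 = 6.2495
C = P + (C − P) = 11.93 + (6.2495) = 18.1795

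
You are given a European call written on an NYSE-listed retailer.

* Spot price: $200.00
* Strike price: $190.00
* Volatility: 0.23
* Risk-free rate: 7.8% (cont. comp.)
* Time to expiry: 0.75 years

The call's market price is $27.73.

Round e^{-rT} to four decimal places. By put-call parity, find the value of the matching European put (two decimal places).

$6.94

e^(−rT) = e^(−0.078·0.75) = 0.9432
Put-call parity: C − P = S − K·e^(−rT) = 200 − 190·0.9432 = 200 − 179.2080 = 20.7920
P = C − (C − P) = 27.73 − (20.7920) = 6.9380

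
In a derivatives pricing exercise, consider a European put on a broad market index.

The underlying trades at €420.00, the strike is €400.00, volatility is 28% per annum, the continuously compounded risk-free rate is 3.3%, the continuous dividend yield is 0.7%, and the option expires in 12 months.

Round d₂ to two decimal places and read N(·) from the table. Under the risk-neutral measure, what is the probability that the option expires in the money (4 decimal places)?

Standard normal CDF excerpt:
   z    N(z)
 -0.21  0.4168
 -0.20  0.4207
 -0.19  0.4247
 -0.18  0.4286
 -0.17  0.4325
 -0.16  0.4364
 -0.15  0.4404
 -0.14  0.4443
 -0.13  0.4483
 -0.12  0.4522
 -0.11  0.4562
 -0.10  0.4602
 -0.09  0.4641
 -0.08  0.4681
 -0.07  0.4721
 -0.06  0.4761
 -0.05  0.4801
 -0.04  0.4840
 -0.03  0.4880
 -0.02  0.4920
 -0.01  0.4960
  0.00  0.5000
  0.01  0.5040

σ√T = 0.28·√1 = 0.2800
d₁ = [ln(420/400) + (0.033 − 0.007 + 0.28²/2)·1] / 0.2800 = [0.0488 + 0.0652] / 0.2800 = 0.4071 ⇒ 0.41
d₂ = d₁ − σ√T = 0.4071 − 0.2800 = 0.1271 ⇒ 0.13
Pr(exercise) under Q = N(−d₂) = N(-0.13) = 0.4483

0.4483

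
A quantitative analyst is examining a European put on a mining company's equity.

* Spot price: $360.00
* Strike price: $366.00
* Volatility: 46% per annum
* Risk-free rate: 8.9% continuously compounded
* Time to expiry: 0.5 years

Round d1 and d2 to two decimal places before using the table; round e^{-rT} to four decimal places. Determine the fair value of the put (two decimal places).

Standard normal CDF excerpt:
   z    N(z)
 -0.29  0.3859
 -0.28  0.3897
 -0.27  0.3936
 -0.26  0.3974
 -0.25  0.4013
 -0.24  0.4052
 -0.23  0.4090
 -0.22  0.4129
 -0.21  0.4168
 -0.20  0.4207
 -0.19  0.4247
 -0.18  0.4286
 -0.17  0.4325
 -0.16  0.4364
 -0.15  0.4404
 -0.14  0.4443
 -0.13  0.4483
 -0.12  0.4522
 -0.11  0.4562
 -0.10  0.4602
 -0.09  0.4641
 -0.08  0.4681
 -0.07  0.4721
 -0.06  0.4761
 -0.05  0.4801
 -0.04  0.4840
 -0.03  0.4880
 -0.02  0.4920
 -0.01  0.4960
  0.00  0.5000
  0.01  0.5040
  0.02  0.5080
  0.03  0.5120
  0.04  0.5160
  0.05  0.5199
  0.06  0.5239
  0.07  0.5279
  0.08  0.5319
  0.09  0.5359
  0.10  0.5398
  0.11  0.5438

$41.74

T = 0.5;  σ√T = 0.3253
d₁ = [ln(360/366) + (0.089 + 0.46²/2)·0.5] / 0.3253 = [-0.0165 + 0.0974] / 0.3253 = 0.2486 ⇒ 0.25
d₂ = d₁ − σ√T = 0.2486 − 0.3253 = -0.0766 ⇒ -0.08
exp(−rT) = exp(−0.089·0.5) = 0.9565
P = 366·0.9565·N(0.08) − 360·N(-0.25) = 366·0.9565·0.5319 − 360·0.4013 = 186.2070 − 144.4680 = 41.7390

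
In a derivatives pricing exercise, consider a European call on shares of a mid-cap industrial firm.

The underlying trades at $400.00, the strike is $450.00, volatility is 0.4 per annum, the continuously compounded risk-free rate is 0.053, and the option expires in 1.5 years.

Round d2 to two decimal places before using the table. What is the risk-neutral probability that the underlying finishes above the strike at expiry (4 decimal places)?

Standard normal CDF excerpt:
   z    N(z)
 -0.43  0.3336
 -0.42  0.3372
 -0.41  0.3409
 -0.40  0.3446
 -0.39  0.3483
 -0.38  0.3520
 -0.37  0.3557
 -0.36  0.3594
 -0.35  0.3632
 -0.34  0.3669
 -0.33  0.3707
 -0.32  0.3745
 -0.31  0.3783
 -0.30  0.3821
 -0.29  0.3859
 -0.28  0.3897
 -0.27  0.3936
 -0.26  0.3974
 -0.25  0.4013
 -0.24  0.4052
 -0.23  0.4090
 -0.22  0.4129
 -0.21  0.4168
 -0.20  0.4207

0.3745

T = 1.5;  σ√T = 0.4899
d₁ = [ln(400/450) + (0.053 + 0.4²/2)·1.5] / 0.4899 = [-0.1178 + 0.1995] / 0.4899 = 0.1668 → 0.17
d₂ = d₁ − σ√T = 0.1668 − 0.4899 = -0.3231 → -0.32
Pr(exercise) under Q = N(d₂) = 0.3745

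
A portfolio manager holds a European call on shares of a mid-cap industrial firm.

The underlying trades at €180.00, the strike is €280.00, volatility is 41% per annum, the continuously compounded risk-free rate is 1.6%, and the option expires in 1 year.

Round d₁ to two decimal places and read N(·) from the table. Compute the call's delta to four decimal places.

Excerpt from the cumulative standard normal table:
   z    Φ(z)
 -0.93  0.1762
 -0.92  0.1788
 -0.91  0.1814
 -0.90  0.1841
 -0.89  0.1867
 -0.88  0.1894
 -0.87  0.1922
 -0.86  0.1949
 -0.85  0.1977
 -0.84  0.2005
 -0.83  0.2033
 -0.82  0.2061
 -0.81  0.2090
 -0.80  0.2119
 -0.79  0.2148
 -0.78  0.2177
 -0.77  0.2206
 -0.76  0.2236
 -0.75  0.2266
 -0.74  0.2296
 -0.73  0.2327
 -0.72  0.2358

0.2033

T = 1;  σ√T = 0.4100
d₁ = [ln(180/280) + (0.016 + 0.41²/2)·1] / 0.4100 = [-0.4418 + 0.1000] / 0.4100 = -0.8336 ⇒ -0.83
N(d₁) = N(-0.83) = 0.2033
Δ_call = N(d₁) = 0.2033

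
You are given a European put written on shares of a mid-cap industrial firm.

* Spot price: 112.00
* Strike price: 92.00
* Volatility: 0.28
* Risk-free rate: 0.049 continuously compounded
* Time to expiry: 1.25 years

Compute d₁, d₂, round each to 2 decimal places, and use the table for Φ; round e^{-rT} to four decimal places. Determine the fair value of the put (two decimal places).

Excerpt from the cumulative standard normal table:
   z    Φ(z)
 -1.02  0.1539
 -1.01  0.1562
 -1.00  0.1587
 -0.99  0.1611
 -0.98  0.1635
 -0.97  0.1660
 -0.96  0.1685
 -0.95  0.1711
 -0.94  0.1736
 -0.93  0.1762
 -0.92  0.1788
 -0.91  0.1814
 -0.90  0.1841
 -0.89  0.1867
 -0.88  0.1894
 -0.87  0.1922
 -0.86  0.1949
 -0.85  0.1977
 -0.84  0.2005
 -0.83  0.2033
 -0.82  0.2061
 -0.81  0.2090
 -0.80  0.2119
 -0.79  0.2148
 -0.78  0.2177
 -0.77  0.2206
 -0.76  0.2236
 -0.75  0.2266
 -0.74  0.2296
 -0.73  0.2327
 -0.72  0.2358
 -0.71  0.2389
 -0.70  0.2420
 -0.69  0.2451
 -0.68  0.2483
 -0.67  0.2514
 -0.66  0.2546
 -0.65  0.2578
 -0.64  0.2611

T = 1.25;  σ√T = 0.3130
d₁ = [ln(112/92) + (0.049 + ½·0.28²)·1.25] / (σ√T) = (0.1967 + 0.1103) / 0.3130 = 0.9805 ≈ 0.98
d₂ = 0.9805 − 0.3130 = 0.6675 ≈ 0.67
exp(−rT) = exp(−0.049·1.25) = 0.9406
P = 92·0.9406·N(-0.67) − 112·N(-0.98) = 92·0.9406·0.2514 − 112·0.1635 = 21.7549 − 18.3120 = 3.4429

3.44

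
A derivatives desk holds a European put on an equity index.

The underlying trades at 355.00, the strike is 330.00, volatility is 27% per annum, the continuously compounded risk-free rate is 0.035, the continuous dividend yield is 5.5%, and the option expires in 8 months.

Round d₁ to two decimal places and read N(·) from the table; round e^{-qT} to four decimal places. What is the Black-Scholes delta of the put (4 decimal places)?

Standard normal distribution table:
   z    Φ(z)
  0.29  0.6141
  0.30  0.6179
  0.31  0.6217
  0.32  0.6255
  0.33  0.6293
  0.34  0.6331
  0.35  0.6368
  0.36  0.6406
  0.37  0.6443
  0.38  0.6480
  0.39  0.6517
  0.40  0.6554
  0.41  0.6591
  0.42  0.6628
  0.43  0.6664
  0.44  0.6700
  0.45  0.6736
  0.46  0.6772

-0.3393

σ√T = 0.27 × 0.8165 = 0.2205
d₁ = [ln(355/330) + (0.035 − 0.055 + ½·0.27²)·0.6667] / (σ√T) = (0.0730 + 0.0110) / 0.2205 = 0.3810 → 0.38
N(d₁) = N(0.38) = 0.6480
Δ_put = e^(−qT)·(N(d₁) − 1) = 0.9640·(0.6480 − 1) = -0.3393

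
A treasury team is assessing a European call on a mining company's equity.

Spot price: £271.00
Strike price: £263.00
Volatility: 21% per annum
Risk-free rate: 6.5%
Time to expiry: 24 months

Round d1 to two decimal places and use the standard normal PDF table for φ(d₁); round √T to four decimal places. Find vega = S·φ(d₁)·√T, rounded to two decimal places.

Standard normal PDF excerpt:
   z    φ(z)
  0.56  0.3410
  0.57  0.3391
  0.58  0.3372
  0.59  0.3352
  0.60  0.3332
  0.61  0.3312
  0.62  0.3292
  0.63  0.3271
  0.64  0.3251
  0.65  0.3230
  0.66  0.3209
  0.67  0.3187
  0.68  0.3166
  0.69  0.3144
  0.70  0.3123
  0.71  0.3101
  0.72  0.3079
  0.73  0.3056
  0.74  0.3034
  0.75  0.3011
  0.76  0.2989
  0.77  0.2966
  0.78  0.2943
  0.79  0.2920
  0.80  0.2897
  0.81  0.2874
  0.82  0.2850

120.49

T = 2;  σ√T = 0.2970
d₁ = [ln(271/263) + (0.065 + 0.21²/2)·2] / 0.2970 = [0.0300 + 0.1741] / 0.2970 = 0.6871 ⇒ 0.69
√T = √2 = 1.4142
φ(d₁) = φ(0.69) = 0.3144
vega = S·φ(d₁)·√T = 271·0.3144·1.4142 = 120.4932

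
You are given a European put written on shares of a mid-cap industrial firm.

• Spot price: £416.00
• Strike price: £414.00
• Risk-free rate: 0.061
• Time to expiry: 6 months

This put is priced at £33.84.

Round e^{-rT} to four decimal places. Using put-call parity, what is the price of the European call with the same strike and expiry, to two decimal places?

e^(−rT) = e^(−0.061·0.5) = 0.9700
Put-call parity: C − P = S − K·e^(−rT) = 416 − 414·0.9700 = 416 − 401.5800 = 14.4200
C = P + (C − P) = 33.84 + (14.4200) = 48.2600

£48.26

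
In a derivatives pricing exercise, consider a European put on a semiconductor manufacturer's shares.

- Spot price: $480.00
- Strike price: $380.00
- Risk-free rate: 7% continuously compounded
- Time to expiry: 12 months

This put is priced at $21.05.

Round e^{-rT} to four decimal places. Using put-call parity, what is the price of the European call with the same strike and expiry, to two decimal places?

$146.74

e^(−rT) = e^(−0.07·1) = 0.9324
Put-call parity: C − P = S − K·e^(−rT) = 480 − 380·0.9324 = 480 − 354.3120 = 125.6880
C = P + (C − P) = 21.05 + (125.6880) = 146.7380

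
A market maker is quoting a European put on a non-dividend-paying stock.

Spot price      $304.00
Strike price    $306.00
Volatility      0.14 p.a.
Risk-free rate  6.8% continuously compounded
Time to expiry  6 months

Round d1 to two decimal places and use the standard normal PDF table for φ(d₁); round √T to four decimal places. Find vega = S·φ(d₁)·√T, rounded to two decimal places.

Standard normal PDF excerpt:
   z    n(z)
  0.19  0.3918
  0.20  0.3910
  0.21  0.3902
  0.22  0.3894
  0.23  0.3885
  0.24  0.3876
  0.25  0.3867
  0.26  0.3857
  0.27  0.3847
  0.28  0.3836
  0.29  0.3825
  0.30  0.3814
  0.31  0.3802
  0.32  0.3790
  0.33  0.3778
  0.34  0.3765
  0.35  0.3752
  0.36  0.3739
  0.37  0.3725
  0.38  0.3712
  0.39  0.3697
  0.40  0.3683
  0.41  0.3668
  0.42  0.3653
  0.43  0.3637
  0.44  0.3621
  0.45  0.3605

81.21

T = 0.5;  σ√T = 0.0990
d₁ = [ln(304/306) + (0.068 + 0.14²/2)·0.5] / 0.0990 = [-0.0066 + 0.0389] / 0.0990 = 0.3267 ⇒ 0.33
√T = √0.5 = 0.7071
φ(d₁) = φ(0.33) = 0.3778
vega = S·φ(d₁)·√T = 304·0.3778·0.7071 = 81.2113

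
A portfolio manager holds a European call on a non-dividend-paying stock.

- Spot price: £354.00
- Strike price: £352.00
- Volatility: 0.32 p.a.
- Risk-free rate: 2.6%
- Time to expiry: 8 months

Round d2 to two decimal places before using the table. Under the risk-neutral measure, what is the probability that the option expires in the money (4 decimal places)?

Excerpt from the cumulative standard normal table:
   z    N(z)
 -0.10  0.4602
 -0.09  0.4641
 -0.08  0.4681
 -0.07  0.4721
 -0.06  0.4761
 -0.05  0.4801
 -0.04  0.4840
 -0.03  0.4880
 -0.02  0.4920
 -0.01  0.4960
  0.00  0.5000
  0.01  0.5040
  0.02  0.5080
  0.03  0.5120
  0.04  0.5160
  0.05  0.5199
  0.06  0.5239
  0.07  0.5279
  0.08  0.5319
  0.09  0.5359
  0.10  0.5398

σ√T = 0.32·√0.6667 = 0.2613
ln(S/K) + (r + σ²/2)T = ln(354/352) + (0.026 + 0.32²/2)·0.6667 = 0.0057 + 0.0515 = 0.0571
d₁ = 0.0571 / 0.2613 = 0.2187 → 0.22
d₂ = d₁ − σ√T = 0.2187 − 0.2613 = -0.0426 → -0.04
Risk-neutral Pr[S_T > K] = N(d₂) = N(-0.04) = 0.4840

0.4840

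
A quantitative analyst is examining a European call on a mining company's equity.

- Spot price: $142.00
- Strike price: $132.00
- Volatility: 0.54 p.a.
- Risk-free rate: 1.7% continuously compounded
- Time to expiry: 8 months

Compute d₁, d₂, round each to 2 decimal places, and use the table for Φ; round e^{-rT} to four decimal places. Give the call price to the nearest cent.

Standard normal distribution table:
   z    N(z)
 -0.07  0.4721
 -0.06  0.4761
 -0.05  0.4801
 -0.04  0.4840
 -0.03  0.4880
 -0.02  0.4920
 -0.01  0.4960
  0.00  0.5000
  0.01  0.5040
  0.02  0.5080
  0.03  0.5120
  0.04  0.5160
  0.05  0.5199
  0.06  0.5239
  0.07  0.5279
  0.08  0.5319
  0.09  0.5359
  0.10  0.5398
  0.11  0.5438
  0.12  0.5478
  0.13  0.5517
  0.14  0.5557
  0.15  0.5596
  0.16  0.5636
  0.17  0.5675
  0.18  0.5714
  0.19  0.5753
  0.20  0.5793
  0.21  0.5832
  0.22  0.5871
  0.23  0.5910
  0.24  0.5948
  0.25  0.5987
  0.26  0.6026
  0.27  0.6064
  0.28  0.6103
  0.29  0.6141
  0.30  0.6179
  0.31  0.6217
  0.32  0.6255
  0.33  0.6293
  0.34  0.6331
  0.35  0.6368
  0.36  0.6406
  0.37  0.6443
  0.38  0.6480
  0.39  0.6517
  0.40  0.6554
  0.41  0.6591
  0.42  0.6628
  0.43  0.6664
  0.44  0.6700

$29.90

T = 0.6667;  σ√T = 0.4409
d₁ = [ln(142/132) + (0.017 + ½·0.54²)·0.6667] / (σ√T) = (0.0730 + 0.1085) / 0.4409 = 0.4118 ⇒ 0.41
d₂ = 0.4118 − 0.4409 = -0.0291 ⇒ -0.03
e^(−rT) = e^(−0.017·0.6667) = 0.9887
C = 142·N(0.41) − 132·0.9887·N(-0.03) = 142·0.6591 − 132·0.9887·0.4880 = 93.5922 − 63.6881 = 29.9041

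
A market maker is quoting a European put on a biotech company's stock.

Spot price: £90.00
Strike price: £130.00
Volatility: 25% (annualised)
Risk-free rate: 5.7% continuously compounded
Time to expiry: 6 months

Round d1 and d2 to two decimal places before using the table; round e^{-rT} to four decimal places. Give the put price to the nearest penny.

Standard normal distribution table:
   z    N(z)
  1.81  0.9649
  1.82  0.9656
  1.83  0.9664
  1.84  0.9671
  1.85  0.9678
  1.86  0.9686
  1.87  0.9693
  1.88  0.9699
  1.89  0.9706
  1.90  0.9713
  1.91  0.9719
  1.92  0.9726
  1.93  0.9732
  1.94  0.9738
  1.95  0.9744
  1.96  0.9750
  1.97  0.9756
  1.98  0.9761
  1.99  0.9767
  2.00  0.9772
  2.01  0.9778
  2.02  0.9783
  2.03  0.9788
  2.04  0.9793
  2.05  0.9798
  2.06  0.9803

£36.57

σ√T = 0.25·√0.5 = 0.1768
d₁ = [ln(90/130) + (0.057 + ½·0.25²)·0.5] / (σ√T) = (-0.3677 + 0.0441) / 0.1768 = -1.8306 which rounds to -1.83
d₂ = -1.8306 − 0.1768 = -2.0073 which rounds to -2.01
exp(−rT) = exp(−0.057·0.5) = 0.9719
P = 130·0.9719·N(2.01) − 90·N(1.83) = 130·0.9719·0.9778 − 90·0.9664 = 123.5421 − 86.9760 = 36.5661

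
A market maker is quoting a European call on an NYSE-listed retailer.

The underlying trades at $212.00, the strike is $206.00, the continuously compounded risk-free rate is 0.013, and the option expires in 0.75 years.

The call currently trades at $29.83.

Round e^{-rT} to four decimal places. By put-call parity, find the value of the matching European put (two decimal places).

e^(−rT) = e^(−0.013·0.75) = 0.9903
Put-call parity: C − P = S − K·e^(−rT) = 212 − 206·0.9903 = 212 − 204.0018 = 7.9982
P = C − (C − P) = 29.83 − (7.9982) = 21.8318

$21.83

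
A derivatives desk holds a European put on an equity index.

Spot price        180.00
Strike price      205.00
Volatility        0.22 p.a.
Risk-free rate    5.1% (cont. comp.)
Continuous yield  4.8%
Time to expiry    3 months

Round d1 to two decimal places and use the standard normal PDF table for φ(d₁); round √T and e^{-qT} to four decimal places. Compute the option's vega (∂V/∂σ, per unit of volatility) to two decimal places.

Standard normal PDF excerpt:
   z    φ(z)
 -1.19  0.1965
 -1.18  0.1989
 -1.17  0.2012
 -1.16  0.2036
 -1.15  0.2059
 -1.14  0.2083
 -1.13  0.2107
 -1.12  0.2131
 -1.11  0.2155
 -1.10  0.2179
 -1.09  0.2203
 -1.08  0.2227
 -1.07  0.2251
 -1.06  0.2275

18.95

T = 0.25;  σ√T = 0.1100
d₁ = [ln(180/205) + (0.051 − 0.048 + 0.22²/2)·0.25] / 0.1100 = [-0.1301 + 0.0068] / 0.1100 = -1.1205 ≈ -1.12
√T = √0.25 = 0.5000
φ(d₁) = φ(-1.12) = 0.2131
e^(−qT) = e^(−0.048·0.25) = 0.9881
vega = S·e^(−qT)·φ(d₁)·√T = 180·0.9881·0.2131·0.5000 = 18.9508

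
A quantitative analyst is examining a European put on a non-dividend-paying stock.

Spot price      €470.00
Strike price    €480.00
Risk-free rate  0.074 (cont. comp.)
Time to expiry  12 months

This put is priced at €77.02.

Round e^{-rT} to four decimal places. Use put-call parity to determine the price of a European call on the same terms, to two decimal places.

exp(−rT) = exp(−0.074·1) = 0.9287
Put-call parity: C − P = S − K·e^(−rT) = 470 − 480·0.9287 = 470 − 445.7760 = 24.2240
C = P + (C − P) = 77.02 + (24.2240) = 101.2440

€101.24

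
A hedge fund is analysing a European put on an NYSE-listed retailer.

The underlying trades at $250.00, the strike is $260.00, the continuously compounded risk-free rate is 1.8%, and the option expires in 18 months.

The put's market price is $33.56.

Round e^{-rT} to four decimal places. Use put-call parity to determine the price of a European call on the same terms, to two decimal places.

$30.48

exp(−rT) = exp(−0.018·1.5) = 0.9734
Put-call parity: C − P = S − K·e^(−rT) = 250 − 260·0.9734 = 250 − 253.0840 = -3.0840
C = P + (C − P) = 33.56 + (-3.0840) = 30.4760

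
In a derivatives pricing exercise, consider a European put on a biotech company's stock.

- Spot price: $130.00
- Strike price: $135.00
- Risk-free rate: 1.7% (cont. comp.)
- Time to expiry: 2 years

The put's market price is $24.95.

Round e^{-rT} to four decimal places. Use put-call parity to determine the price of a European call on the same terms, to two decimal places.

$24.46

e^(−rT) = e^(−0.017·2) = 0.9666
Put-call parity: C − P = S − K·e^(−rT) = 130 − 135·0.9666 = 130 − 130.4910 = -0.4910
C = P + (C − P) = 24.95 + (-0.4910) = 24.4590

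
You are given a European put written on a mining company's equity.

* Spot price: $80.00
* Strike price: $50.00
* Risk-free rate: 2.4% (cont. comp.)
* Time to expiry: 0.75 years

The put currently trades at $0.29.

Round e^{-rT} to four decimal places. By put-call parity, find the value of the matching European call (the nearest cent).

exp(−rT) = exp(−0.024·0.75) = 0.9822
Put-call parity: C − P = S − K·e^(−rT) = 80 − 50·0.9822 = 80 − 49.1100 = 30.8900
C = P + (C − P) = 0.29 + (30.8900) = 31.1800

$31.18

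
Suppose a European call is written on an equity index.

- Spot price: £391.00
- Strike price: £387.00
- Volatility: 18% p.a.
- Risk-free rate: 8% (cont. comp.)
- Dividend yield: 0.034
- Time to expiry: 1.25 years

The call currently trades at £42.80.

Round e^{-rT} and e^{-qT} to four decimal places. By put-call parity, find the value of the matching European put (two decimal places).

exp(−qT) = exp(−0.034·1.25) = 0.9584;  exp(−rT) = exp(−0.08·1.25) = 0.9048
Put-call parity: C − P = S·e^(−qT) − K·e^(−rT) = 391·0.9584 − 387·0.9048 = 374.7344 − 350.1576 = 24.5768
P = C − (C − P) = 42.80 − (24.5768) = 18.2232

£18.22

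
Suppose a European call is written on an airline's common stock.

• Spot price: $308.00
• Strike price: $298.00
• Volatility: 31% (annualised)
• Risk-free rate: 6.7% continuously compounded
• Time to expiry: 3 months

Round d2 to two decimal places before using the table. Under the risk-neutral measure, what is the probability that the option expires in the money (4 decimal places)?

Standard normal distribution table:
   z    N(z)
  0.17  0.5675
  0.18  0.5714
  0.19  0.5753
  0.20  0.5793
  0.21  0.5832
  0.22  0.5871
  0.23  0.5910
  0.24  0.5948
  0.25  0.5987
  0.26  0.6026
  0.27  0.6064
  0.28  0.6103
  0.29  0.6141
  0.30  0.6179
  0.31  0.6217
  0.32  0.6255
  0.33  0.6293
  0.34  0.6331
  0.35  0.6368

0.5948

σ√T = 0.31 × 0.5000 = 0.1550
ln(S/K) + (r + σ²/2)T = ln(308/298) + (0.067 + 0.31²/2)·0.25 = 0.0330 + 0.0288 = 0.0618
d₁ = 0.0618 / 0.1550 = 0.3985 ⇒ 0.40
d₂ = d₁ − σ√T = 0.3985 − 0.1550 = 0.2435 ⇒ 0.24
Risk-neutral Pr[S_T > K] = N(d₂) = N(0.24) = 0.5948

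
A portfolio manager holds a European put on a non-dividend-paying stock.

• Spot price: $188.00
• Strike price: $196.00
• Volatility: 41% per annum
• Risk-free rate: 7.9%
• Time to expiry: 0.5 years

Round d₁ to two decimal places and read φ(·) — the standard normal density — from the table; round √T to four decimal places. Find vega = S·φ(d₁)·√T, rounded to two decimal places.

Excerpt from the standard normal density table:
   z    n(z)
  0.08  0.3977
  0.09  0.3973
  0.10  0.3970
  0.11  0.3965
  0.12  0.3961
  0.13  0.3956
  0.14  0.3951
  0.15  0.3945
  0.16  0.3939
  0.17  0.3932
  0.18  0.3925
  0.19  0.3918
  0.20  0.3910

σ√T = 0.41·√0.5 = 0.2899
d₁ = [ln(188/196) + (0.079 + ½·0.41²)·0.5] / (σ√T) = (-0.0417 + 0.0815) / 0.2899 = 0.1375 → 0.14
√T = √0.5 = 0.7071
φ(d₁) = φ(0.14) = 0.3951
vega = S·φ(d₁)·√T = 188·0.3951·0.7071 = 52.5225
(Vega is the same for a European call and put with the same parameters.)

52.52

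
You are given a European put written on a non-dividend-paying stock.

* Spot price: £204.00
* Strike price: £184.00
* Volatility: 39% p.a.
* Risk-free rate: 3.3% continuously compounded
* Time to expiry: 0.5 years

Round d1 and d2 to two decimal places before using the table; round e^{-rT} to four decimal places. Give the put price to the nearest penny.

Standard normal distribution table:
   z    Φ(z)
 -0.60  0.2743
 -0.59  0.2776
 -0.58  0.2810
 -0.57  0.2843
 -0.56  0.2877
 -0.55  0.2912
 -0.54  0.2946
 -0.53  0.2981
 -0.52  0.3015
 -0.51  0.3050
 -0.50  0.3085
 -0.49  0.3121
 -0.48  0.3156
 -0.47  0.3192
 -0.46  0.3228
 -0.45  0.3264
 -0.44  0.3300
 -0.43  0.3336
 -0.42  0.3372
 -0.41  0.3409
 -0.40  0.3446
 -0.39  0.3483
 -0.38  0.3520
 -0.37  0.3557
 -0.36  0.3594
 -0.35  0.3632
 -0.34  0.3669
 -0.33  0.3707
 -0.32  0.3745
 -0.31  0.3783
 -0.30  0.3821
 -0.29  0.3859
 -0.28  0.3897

σ√T = 0.39 × 0.7071 = 0.2758
ln(S/K) + (r + σ²/2)T = ln(204/184) + (0.033 + 0.39²/2)·0.5 = 0.1032 + 0.0545 = 0.1577
d₁ = 0.1577 / 0.2758 = 0.5719 ⇒ 0.57
d₂ = d₁ − σ√T = 0.5719 − 0.2758 = 0.2961 ⇒ 0.30
e^(−rT) = e^(−0.033·0.5) = 0.9836
N(−d₂) = N(-0.30) = 0.3821;  N(−d₁) = N(-0.57) = 0.2843
P = 184·0.9836·0.3821 − 204·0.2843 = 69.1534 − 57.9972 = 11.1562

£11.16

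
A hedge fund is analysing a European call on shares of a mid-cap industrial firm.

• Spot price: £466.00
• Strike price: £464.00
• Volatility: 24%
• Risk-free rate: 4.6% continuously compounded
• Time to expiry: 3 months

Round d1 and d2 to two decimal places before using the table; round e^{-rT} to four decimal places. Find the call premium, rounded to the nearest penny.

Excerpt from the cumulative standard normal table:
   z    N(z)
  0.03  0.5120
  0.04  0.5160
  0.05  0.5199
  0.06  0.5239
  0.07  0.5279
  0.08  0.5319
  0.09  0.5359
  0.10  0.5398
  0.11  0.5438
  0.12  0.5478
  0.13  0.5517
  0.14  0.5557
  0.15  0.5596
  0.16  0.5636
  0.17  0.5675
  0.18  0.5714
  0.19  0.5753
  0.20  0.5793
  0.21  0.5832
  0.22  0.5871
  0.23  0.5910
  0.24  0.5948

σ√T = 0.24·√0.25 = 0.1200
d₁ = [ln(466/464) + (0.046 + 0.24²/2)·0.25] / 0.1200 = [0.0043 + 0.0187] / 0.1200 = 0.1917 ⇒ 0.19
d₂ = d₁ − σ√T = 0.1917 − 0.1200 = 0.0717 ⇒ 0.07
exp(−rT) = exp(−0.046·0.25) = 0.9886
N(d₁) = N(0.19) = 0.5753;  N(d₂) = N(0.07) = 0.5279
C = 466·0.5753 − 464·0.9886·0.5279 = 268.0898 − 242.1532 = 25.9366

£25.94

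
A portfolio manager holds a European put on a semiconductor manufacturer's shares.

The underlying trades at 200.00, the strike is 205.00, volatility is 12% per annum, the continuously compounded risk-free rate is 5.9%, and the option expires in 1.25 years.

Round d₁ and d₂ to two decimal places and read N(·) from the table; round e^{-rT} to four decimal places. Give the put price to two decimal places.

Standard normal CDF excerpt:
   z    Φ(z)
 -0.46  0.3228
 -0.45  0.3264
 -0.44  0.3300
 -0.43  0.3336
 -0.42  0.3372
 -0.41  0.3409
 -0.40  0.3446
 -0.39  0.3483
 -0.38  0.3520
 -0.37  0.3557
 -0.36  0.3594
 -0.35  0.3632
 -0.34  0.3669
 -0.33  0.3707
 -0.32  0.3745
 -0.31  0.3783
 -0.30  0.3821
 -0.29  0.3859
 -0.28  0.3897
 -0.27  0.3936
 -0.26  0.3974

6.04

σ√T = 0.12 × 1.1180 = 0.1342
d₁ = [ln(200/205) + (0.059 + ½·0.12²)·1.25] / (σ√T) = (-0.0247 + 0.0827) / 0.1342 = 0.4327 which rounds to 0.43
d₂ = 0.4327 − 0.1342 = 0.2986 which rounds to 0.30
exp(−rT) = exp(−0.059·1.25) = 0.9289
P = 205·0.9289·N(-0.30) − 200·N(-0.43) = 205·0.9289·0.3821 − 200·0.3336 = 72.7612 − 66.7200 = 6.0412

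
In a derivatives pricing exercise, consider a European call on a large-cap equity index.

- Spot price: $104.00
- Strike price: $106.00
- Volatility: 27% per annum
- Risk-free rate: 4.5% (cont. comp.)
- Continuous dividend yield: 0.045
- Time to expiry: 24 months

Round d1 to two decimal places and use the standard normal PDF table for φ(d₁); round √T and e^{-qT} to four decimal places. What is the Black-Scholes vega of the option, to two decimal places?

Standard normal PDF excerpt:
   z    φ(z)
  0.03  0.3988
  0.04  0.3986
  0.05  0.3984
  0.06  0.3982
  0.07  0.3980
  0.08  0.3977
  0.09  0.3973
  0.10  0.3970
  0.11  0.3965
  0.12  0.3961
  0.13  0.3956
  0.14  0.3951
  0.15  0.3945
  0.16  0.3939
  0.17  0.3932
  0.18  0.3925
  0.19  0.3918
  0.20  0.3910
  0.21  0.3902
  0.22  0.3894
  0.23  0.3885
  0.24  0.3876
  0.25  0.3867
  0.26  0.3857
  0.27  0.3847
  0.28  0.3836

σ√T = 0.27·√2 = 0.3818
d₁ = [ln(104/106) + (0.045 − 0.045 + 0.27²/2)·2] / 0.3818 = [-0.0190 + 0.0729] / 0.3818 = 0.1410 ≈ 0.14
√T = √2 = 1.4142
φ(d₁) = φ(0.14) = 0.3951
exp(−qT) = exp(−0.045·2) = 0.9139
vega = S·exp(−qT)·φ(d₁)·√T = 104·0.9139·0.3951·1.4142 = 53.1068

53.11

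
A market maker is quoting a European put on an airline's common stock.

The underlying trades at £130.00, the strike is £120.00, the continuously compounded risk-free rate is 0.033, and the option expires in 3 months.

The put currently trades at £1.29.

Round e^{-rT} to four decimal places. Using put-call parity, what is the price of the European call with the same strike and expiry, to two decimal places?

exp(−rT) = exp(−0.033·0.25) = 0.9918
Put-call parity: C − P = S − K·e^(−rT) = 130 − 120·0.9918 = 130 − 119.0160 = 10.9840
C = P + (C − P) = 1.29 + (10.9840) = 12.2740

£12.27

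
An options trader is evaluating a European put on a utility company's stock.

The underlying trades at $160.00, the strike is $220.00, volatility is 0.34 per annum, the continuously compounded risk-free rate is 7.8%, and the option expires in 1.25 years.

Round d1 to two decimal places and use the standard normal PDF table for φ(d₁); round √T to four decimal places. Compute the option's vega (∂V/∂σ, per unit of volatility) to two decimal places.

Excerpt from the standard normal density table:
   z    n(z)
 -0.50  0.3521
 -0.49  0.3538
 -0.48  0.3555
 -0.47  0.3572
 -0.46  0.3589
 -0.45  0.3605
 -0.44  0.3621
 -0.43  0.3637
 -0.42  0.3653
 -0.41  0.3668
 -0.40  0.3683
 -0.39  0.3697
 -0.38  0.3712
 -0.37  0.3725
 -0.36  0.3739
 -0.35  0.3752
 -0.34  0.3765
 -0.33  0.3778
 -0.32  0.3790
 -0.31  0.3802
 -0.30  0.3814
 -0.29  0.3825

σ√T = 0.34·√1.25 = 0.3801
d₁ = [ln(160/220) + (0.078 + ½·0.34²)·1.25] / (σ√T) = (-0.3185 + 0.1698) / 0.3801 = -0.3912 ⇒ -0.39
√T = √1.25 = 1.1180
φ(d₁) = φ(-0.39) = 0.3697
vega = S·φ(d₁)·√T = 160·0.3697·1.1180 = 66.1319

66.13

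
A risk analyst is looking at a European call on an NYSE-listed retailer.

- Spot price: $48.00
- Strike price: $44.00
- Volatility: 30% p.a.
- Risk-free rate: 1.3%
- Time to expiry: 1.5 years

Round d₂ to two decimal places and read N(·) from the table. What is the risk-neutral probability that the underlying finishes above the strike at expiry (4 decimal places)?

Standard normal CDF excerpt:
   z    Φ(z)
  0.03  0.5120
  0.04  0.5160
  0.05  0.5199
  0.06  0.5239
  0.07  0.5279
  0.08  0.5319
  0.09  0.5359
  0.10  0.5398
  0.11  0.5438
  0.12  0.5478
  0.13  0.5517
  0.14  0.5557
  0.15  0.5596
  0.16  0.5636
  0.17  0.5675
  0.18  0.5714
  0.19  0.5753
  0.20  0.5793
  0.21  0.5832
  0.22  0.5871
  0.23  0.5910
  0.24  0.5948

σ√T = 0.3 × 1.2247 = 0.3674
d₁ = [ln(48/44) + (0.013 + 0.3²/2)·1.5] / 0.3674 = [0.0870 + 0.0870] / 0.3674 = 0.4736 → 0.47
d₂ = d₁ − σ√T = 0.4736 − 0.3674 = 0.1062 → 0.11
Pr(exercise) under Q = N(d₂) = 0.5438

0.5438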